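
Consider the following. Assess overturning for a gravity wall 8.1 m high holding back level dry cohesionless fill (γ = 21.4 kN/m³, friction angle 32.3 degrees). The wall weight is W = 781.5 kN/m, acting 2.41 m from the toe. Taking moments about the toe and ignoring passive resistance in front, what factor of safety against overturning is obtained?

3.27

K_a = tan²(45° − 32.3°/2) = 0.3035.
P_a = ½K_aγH² = 0.5×0.3035×21.4×8.1² = 213.1 kN/m, acting at H/3 = 2.700 m above the base.
Overturning moment M_o = P_a × H/3 = 213.1 × 2.700 = 575.2.
Resisting moment M_r = W × 2.41 = 781.5 × 2.41 = 1883.
FS_overturning = M_r/M_o = 1883/575.2 = 3.274.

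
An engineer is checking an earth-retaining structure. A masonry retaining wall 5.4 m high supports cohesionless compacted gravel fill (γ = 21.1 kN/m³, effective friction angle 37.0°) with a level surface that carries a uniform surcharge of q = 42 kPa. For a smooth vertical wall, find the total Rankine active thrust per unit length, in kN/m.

133 kN/m

K_a = tan²(45° − φ/2) = 0.2486.
Soil triangle: ½ K_a γ H² = 0.5×0.2486×21.1×5.4² = 76.47 kN/m.
Surcharge rectangle: K_a q H = 0.2486×42×5.4 = 56.38 kN/m.
Total = 76.47 + 56.38 = 132.9 kN/m.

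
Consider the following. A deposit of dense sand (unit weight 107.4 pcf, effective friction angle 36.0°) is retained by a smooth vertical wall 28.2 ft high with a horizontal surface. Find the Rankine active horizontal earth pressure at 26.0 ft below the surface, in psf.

K_a = (1 − sin φ)/(1 + sin φ) = 0.2596.
σ_h = K_a γ z = 0.2596 × 107.4 × 26.0 = 725.0 psf.

725 psf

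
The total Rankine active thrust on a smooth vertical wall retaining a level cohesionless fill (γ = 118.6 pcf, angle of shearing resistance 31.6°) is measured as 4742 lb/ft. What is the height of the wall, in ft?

K_a = 0.3123. P_a = ½ K_a γ H² ⇒ H = √(2P_a/(K_a γ)).
H = √(2×4742/(0.3123×118.6)) = 16.00 ft.

16.0 ft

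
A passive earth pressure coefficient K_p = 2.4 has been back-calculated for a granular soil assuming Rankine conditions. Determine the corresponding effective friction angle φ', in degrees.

K_p = (1+sin φ)/(1−sin φ) ⇒ sin φ = (K_p − 1)/(K_p + 1) = 0.4118.
φ = arcsin(0.4118) = 24.32°.

24.3°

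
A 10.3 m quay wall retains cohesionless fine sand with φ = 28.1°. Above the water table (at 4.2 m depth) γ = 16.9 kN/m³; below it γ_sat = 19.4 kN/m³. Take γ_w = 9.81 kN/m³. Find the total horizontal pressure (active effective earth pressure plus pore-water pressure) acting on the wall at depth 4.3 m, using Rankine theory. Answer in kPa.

K_a = (1 − sin φ)/(1 + sin φ) = 0.3596.
γ' = 19.4 − 9.81 = 9.590 kN/m³.
Effective vertical stress at 4.3 m: σ'_v = 16.9×4.2 + 9.590×0.1000 = 71.94 kPa.
σ'_h = K_a σ'_v = 0.3596 × 71.94 = 25.87 kPa; u = γ_w × 0.1000 = 0.9810 kPa.
Total σ_h = 25.87 + 0.9810 = 26.85 kPa.

26.9 kPa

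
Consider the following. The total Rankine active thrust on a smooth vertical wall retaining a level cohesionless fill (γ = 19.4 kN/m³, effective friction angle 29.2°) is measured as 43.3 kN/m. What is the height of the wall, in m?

K_a = 0.3442. P_a = ½ K_a γ H² ⇒ H = √(2P_a/(K_a γ)).
H = √(2×43.3/(0.3442×19.4)) = 3.601 m.

3.60 m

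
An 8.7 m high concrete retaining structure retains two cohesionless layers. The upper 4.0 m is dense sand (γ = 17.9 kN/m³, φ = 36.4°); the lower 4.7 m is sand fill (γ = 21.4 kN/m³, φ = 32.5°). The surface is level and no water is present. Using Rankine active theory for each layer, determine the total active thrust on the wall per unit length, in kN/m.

K_a1 = tan²(45°−36.4°/2) = 0.2552; K_a2 = tan²(45°−32.5°/2) = 0.3010.
Layer 1: σ at base = K_a1 γ₁ h₁ = 18.27 kPa; P₁ = ½×18.27×4.0 = 36.54.
Layer 2: σ_v at top = γ₁h₁ = 71.60; σ_h top = K_a2×71.60 = 21.55; σ_h base = K_a2×(71.60+21.4×4.7) = 51.82.
P₂ = ½(21.55+51.82)×4.7 = 172.4. Total P_a = 36.54+172.4 = 209.0 kN/m.

209 kN/m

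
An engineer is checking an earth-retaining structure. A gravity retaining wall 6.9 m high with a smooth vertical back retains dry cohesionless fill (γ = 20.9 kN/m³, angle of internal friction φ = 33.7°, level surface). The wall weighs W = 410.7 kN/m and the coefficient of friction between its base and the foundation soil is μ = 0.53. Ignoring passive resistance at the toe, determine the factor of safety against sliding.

1.53

K_a = tan²(45° − 33.7°/2) = 0.2863.
P_a = ½K_aγH² = 0.5×0.2863×20.9×6.9² = 142.4 kN/m, acting at H/3 = 2.300 m above the base.
FS_sliding = μW / P_a = 0.53×410.7 / 142.4 = 1.528.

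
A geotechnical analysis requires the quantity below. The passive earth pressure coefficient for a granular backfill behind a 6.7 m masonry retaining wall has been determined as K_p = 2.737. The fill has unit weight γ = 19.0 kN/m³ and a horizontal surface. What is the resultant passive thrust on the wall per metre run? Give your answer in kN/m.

1170 kN/m

P = ½ K_p γ H² = 0.5 × 2.737 × 19.0 × 6.7² = 1167 kN/m.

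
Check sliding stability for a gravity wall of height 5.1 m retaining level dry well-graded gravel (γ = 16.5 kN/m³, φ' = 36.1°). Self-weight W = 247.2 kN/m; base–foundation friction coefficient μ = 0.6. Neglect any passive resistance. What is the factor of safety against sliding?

K_a = tan²(45° − 36.1°/2) = 0.2585.
P_a = ½K_aγH² = 0.5×0.2585×16.5×5.1² = 55.47 kN/m, acting at H/3 = 1.700 m above the base.
FS_sliding = μW / P_a = 0.6×247.2 / 55.47 = 2.674.

2.67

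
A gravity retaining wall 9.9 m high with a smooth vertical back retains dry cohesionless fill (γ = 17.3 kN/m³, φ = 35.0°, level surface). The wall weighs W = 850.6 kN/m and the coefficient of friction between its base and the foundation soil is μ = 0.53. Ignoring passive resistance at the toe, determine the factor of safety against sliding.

1.96

K_a = tan²(45° − 35.0°/2) = 0.2710.
P_a = ½K_aγH² = 0.5×0.2710×17.3×9.9² = 229.7 kN/m, acting at H/3 = 3.300 m above the base.
FS_sliding = μW / P_a = 0.53×850.6 / 229.7 = 1.962.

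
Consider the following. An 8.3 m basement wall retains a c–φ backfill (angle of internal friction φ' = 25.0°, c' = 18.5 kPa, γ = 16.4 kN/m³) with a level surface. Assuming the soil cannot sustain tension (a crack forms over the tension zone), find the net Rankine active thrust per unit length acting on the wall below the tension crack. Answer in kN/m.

K_a = 0.4059; √K_a = 0.6371.
Tension-crack depth z_c = 2c/(γ√K_a) = 2×18.5/(16.4×0.6371) = 3.541 m.
σ_a at base = K_a γ H − 2c√K_a = 0.4059×16.4×8.3 − 2×18.5×0.6371 = 31.67 kPa.
P_a = ½ × 31.67 × (H − z_c) = 0.5×31.67×4.759 = 75.36 kN/m.

75.4 kN/m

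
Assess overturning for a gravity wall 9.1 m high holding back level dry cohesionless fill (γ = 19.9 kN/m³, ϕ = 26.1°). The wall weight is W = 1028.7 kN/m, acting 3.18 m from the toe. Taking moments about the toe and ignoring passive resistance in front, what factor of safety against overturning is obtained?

K_a = tan²(45° − 26.1°/2) = 0.3889.
P_a = ½K_aγH² = 0.5×0.3889×19.9×9.1² = 320.5 kN/m, acting at H/3 = 3.033 m above the base.
Overturning moment M_o = P_a × H/3 = 320.5 × 3.033 = 972.1.
Resisting moment M_r = W × 3.18 = 1028.7 × 3.18 = 3271.
FS_overturning = M_r/M_o = 3271/972.1 = 3.365.

3.37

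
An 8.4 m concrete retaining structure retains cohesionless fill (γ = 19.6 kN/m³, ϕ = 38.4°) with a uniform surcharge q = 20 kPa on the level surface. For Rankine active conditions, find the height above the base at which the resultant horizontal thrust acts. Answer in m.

3.07 m

K_a = 0.2337.
Triangular part P₁ = ½K_aγH² = 161.6 at H/3 = 2.800 m; rectangular part P₂ = K_a q H = 39.26 at H/2 = 4.200 m.
ȳ = (P₁·2.800 + P₂·4.200)/(P₁+P₂) = 3.074 m.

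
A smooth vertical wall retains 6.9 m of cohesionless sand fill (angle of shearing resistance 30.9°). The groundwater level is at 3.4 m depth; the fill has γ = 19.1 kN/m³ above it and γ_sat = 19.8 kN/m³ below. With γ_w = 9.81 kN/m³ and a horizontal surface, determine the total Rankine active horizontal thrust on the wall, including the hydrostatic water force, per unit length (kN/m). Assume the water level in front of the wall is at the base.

188 kN/m

K_a = tan²(45° − φ/2) = 0.3214.
γ' = 19.8 − 9.81 = 9.990 kN/m³. Depth below WT = 3.5 m.
σ'_h at WT = K_a γ d_w = 20.87 kPa; at base = 20.87 + K_a γ' × 3.5 = 32.11 kPa.
P₁ (0–3.4 m) = ½×20.87×3.4 = 35.48. P₂ (3.4–6.9 m) = ½(20.87+32.11)×3.5 = 92.72.
P_w = ½ γ_w h₂² = 0.5×9.81×3.5² = 60.09. Total = 35.48+92.72+60.09 = 188.3 kN/m.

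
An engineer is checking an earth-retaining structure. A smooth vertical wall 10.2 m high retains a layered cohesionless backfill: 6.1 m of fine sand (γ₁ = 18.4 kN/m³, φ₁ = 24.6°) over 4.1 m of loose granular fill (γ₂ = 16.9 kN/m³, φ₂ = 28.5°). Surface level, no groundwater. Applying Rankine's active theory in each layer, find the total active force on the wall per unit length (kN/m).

354 kN/m

K_a1 = tan²(45°−24.6°/2) = 0.4121; K_a2 = tan²(45°−28.5°/2) = 0.3540.
Layer 1: σ at base = K_a1 γ₁ h₁ = 46.26 kPa; P₁ = ½×46.26×6.1 = 141.1.
Layer 2: σ_v at top = γ₁h₁ = 112.2; σ_h top = K_a2×112.2 = 39.73; σ_h base = K_a2×(112.2+16.9×4.1) = 64.25.
P₂ = ½(39.73+64.25)×4.1 = 213.2. Total P_a = 141.1+213.2 = 354.3 kN/m.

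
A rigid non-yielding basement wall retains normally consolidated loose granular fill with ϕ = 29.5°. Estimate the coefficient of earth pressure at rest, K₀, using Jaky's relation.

0.508

K₀ = 1 − sin φ' = 1 − sin 29.5° = 0.5076.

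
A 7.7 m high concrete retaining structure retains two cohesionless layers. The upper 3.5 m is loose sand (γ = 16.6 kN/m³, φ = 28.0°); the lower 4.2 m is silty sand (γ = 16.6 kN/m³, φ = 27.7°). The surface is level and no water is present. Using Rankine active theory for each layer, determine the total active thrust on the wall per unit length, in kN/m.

179 kN/m

K_a1 = tan²(45°−28.0°/2) = 0.3610; K_a2 = tan²(45°−27.7°/2) = 0.3653.
Layer 1: σ at base = K_a1 γ₁ h₁ = 20.98 kPa; P₁ = ½×20.98×3.5 = 36.71.
Layer 2: σ_v at top = γ₁h₁ = 58.10; σ_h top = K_a2×58.10 = 21.23; σ_h base = K_a2×(58.10+16.6×4.2) = 46.70.
P₂ = ½(21.23+46.70)×4.2 = 142.6. Total P_a = 36.71+142.6 = 179.3 kN/m.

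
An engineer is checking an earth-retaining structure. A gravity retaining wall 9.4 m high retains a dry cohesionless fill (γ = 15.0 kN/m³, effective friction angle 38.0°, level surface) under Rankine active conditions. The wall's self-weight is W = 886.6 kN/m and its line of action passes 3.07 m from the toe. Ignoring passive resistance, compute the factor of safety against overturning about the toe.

K_a = tan²(45° − 38.0°/2) = 0.2379.
P_a = ½K_aγH² = 0.5×0.2379×15.0×9.4² = 157.6 kN/m, acting at H/3 = 3.133 m above the base.
Overturning moment M_o = P_a × H/3 = 157.6 × 3.133 = 494.0.
Resisting moment M_r = W × 3.07 = 886.6 × 3.07 = 2722.
FS_overturning = M_r/M_o = 2722/494.0 = 5.510.

5.51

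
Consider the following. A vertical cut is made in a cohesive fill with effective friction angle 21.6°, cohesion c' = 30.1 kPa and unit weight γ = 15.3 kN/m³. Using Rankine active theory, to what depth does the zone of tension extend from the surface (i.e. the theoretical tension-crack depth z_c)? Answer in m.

5.79 m

K_a = tan²(45° − 21.6°/2) = 0.4619; √K_a = 0.6796.
The active pressure is zero where K_a γ z = 2c√K_a, so z_c = 2c/(γ√K_a) = 2×30.1/(15.3×0.6796) = 5.790 m.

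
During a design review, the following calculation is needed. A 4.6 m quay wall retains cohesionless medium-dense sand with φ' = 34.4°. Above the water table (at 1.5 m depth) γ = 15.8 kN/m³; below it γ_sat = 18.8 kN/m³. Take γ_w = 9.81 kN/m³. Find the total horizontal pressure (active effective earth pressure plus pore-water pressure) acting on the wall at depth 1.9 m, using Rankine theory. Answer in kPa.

11.5 kPa

K_a = (1 − sin φ)/(1 + sin φ) = 0.2780.
γ' = 18.8 − 9.81 = 8.990 kN/m³.
Effective vertical stress at 1.9 m: σ'_v = 15.8×1.5 + 8.990×0.400 = 27.30 kPa.
σ'_h = K_a σ'_v = 0.2780 × 27.30 = 7.588 kPa; u = γ_w × 0.400 = 3.924 kPa.
Total σ_h = 7.588 + 3.924 = 11.51 kPa.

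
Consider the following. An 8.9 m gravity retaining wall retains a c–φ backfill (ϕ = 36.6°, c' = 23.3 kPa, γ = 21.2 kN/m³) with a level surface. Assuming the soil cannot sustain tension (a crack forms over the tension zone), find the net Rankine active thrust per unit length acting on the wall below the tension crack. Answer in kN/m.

55.0 kN/m

K_a = 0.2530; √K_a = 0.5029.
Tension-crack depth z_c = 2c/(γ√K_a) = 2×23.3/(21.2×0.5029) = 4.370 m.
σ_a at base = K_a γ H − 2c√K_a = 0.2530×21.2×8.9 − 2×23.3×0.5029 = 24.29 kPa.
P_a = ½ × 24.29 × (H − z_c) = 0.5×24.29×4.530 = 55.01 kN/m.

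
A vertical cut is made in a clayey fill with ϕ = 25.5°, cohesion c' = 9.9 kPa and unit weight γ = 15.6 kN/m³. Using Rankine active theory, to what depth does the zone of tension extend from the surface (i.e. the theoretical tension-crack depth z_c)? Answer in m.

K_a = tan²(45° − 25.5°/2) = 0.3981; √K_a = 0.6310.
The active pressure is zero where K_a γ z = 2c√K_a, so z_c = 2c/(γ√K_a) = 2×9.9/(15.6×0.6310) = 2.012 m.

2.01 m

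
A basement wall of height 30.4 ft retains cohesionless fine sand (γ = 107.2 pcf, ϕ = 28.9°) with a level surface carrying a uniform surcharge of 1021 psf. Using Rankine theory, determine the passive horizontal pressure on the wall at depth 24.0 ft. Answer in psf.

10300 psf

K_p = (1 + sin φ)/(1 − sin φ) = 2.871.
σ_v = γz + q = 107.2 × 24.0 + 1021 = 3594 psf.
σ_h = K_p σ_v = 2.871 × 3594 = 10320 psf.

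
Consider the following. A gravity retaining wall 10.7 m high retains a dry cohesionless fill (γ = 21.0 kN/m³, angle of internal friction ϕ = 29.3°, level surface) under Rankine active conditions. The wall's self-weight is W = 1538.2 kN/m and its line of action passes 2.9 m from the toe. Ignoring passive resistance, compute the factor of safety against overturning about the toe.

K_a = tan²(45° − 29.3°/2) = 0.3428.
P_a = ½K_aγH² = 0.5×0.3428×21.0×10.7² = 412.1 kN/m, acting at H/3 = 3.567 m above the base.
Overturning moment M_o = P_a × H/3 = 412.1 × 3.567 = 1470.
Resisting moment M_r = W × 2.9 = 1538.2 × 2.9 = 4461.
FS_overturning = M_r/M_o = 4461/1470 = 3.035.

3.03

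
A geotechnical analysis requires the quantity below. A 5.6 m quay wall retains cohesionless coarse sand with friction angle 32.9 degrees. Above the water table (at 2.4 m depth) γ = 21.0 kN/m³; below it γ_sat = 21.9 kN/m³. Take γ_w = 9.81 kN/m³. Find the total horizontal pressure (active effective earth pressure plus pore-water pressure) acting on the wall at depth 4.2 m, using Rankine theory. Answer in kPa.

K_a = (1 − sin φ)/(1 + sin φ) = 0.2960.
γ' = 21.9 − 9.81 = 12.09 kN/m³.
Effective vertical stress at 4.2 m: σ'_v = 21.0×2.4 + 12.09×1.80 = 72.16 kPa.
σ'_h = K_a σ'_v = 0.2960 × 72.16 = 21.36 kPa; u = γ_w × 1.80 = 17.66 kPa.
Total σ_h = 21.36 + 17.66 = 39.02 kPa.

39.0 kPa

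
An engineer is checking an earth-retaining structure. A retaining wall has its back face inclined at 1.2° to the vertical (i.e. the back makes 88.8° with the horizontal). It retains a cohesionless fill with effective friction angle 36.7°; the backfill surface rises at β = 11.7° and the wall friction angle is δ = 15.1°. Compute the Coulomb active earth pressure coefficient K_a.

0.272

K_a = sin²(α+φ) / [sin²α · sin(α−δ) · (1 + √{sin(φ+δ)sin(φ−β) / (sin(α−δ)sin(α+β))})²].
With α = 88.8°, φ = 36.7°, δ = 15.1°, β = 11.7°: K_a = 0.2722.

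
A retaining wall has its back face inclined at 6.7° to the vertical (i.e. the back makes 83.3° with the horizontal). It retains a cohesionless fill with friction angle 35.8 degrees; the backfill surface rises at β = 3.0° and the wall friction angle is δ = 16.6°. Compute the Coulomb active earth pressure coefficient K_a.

0.297

K_a = sin²(α+φ) / [sin²α · sin(α−δ) · (1 + √{sin(φ+δ)sin(φ−β) / (sin(α−δ)sin(α+β))})²].
With α = 83.3°, φ = 35.8°, δ = 16.6°, β = 3.0°: K_a = 0.2971.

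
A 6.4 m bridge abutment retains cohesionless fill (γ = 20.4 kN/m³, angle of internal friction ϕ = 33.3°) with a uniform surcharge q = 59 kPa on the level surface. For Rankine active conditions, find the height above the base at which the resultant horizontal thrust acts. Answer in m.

K_a = 0.2911.
Triangular part P₁ = ½K_aγH² = 121.6 at H/3 = 2.133 m; rectangular part P₂ = K_a q H = 109.9 at H/2 = 3.200 m.
ȳ = (P₁·2.133 + P₂·3.200)/(P₁+P₂) = 2.640 m.

2.64 m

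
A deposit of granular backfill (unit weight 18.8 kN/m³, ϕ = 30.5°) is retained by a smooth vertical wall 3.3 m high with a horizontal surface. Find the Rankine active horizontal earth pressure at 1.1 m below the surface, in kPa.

6.76 kPa

K_a = (1 − sin φ)/(1 + sin φ) = 0.3267.
σ_h = K_a γ z = 0.3267 × 18.8 × 1.1 = 6.755 kPa.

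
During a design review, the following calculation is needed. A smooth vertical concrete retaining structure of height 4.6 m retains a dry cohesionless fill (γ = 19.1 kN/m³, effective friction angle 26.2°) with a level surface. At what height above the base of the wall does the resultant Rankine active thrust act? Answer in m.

1.53 m

K_a = 0.3874.
The pressure distribution is triangular, so the resultant acts at H/3 above the base = 4.6/3 = 1.533 m.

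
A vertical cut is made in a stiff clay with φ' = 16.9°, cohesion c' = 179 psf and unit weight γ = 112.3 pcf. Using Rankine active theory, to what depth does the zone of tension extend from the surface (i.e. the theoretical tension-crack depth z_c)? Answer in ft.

K_a = tan²(45° − 16.9°/2) = 0.5495; √K_a = 0.7413.
The active pressure is zero where K_a γ z = 2c√K_a, so z_c = 2c/(γ√K_a) = 2×179/(112.3×0.7413) = 4.300 ft.

4.30 ft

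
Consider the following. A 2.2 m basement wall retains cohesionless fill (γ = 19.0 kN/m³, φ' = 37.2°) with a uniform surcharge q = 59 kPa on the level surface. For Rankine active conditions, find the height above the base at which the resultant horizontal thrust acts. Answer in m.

1.00 m

K_a = 0.2464.
Triangular part P₁ = ½K_aγH² = 11.33 at H/3 = 0.7333 m; rectangular part P₂ = K_a q H = 31.98 at H/2 = 1.100 m.
ȳ = (P₁·0.7333 + P₂·1.100)/(P₁+P₂) = 1.004 m.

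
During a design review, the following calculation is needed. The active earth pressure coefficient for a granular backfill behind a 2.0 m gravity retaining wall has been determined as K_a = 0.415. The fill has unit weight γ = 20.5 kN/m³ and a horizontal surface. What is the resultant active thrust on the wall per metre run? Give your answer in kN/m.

P = ½ K_a γ H² = 0.5 × 0.415 × 20.5 × 2.0² = 17.02 kN/m.

17.0 kN/m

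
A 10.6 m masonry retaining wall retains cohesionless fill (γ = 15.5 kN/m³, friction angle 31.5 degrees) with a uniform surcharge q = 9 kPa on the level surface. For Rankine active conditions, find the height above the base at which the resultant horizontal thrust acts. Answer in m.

3.71 m

K_a = 0.3136.
Triangular part P₁ = ½K_aγH² = 273.1 at H/3 = 3.533 m; rectangular part P₂ = K_a q H = 29.92 at H/2 = 5.300 m.
ȳ = (P₁·3.533 + P₂·5.300)/(P₁+P₂) = 3.708 m.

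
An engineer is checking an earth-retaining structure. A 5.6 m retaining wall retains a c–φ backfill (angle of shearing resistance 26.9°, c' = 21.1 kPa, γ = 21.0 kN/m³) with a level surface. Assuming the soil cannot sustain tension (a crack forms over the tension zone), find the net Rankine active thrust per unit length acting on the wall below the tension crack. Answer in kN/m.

21.4 kN/m

K_a = 0.3770; √K_a = 0.6140.
Tension-crack depth z_c = 2c/(γ√K_a) = 2×21.1/(21.0×0.6140) = 3.273 m.
σ_a at base = K_a γ H − 2c√K_a = 0.3770×21.0×5.6 − 2×21.1×0.6140 = 18.42 kPa.
P_a = ½ × 18.42 × (H − z_c) = 0.5×18.42×2.327 = 21.44 kN/m.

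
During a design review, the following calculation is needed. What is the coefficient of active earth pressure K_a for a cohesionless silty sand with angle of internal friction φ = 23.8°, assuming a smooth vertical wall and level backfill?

K_a = tan²(45° − φ/2) = tan²(33.10°) = 0.4250.

0.425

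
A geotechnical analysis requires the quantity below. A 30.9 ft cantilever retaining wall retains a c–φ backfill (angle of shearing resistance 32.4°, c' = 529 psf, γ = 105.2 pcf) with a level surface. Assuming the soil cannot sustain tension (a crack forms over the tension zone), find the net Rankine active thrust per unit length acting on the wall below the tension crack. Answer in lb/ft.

2530 lb/ft

K_a = 0.3022; √K_a = 0.5498.
Tension-crack depth z_c = 2c/(γ√K_a) = 2×529/(105.2×0.5498) = 18.29 ft.
σ_a at base = K_a γ H − 2c√K_a = 0.3022×105.2×30.9 − 2×529×0.5498 = 400.8 psf.
P_a = ½ × 400.8 × (H − z_c) = 0.5×400.8×12.61 = 2526 lb/ft.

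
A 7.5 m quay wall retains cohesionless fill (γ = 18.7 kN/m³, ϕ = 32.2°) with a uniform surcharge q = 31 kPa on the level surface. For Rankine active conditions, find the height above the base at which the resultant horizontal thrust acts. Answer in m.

K_a = 0.3047.
Triangular part P₁ = ½K_aγH² = 160.3 at H/3 = 2.500 m; rectangular part P₂ = K_a q H = 70.85 at H/2 = 3.750 m.
ȳ = (P₁·2.500 + P₂·3.750)/(P₁+P₂) = 2.883 m.

2.88 m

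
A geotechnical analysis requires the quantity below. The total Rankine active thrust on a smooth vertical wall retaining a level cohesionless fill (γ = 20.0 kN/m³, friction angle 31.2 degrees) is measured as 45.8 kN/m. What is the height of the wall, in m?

3.80 m

K_a = 0.3175. P_a = ½ K_a γ H² ⇒ H = √(2P_a/(K_a γ)).
H = √(2×45.8/(0.3175×20.0)) = 3.798 m.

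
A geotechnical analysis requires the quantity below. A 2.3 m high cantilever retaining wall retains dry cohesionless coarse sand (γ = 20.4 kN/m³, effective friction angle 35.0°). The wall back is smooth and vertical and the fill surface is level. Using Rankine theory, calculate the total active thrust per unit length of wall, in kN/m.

14.6 kN/m

K_a = tan²(45° − φ/2) = 0.2710.
P_a = ½ K_a γ H² = 0.5 × 0.2710 × 20.4 × 2.3² = 14.62 kN/m.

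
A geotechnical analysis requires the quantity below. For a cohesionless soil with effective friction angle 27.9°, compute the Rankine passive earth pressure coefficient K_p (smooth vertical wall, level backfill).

2.76

K_p = (1 + sin φ)/(1 − sin φ) = tan²(45° + 27.9°/2) = 2.759.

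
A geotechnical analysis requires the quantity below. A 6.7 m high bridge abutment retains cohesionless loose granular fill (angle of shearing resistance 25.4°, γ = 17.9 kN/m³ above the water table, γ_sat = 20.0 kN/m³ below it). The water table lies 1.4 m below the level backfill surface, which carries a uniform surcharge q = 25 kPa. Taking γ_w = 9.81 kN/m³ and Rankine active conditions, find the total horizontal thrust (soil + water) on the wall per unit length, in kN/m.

K_a = tan²(45° − φ/2) = 0.3996.
γ' = 20.0 − 9.81 = 10.19 kN/m³. h₂ = H − d_w = 5.3 m.
σ'_h: at surface K_a·q = 9.991; at WT K_a(q+γd_w) = 20.01; at base K_a(q+γd_w+γ'h₂) = 41.59 kPa.
P₁ = ½(9.991+20.01)×1.4 = 21.00; P₂ = ½(20.01+41.59)×5.3 = 163.2; P_w = ½γ_w h₂² = 137.8.
Total = 21.00+163.2+137.8 = 322.0 kN/m.

322 kN/m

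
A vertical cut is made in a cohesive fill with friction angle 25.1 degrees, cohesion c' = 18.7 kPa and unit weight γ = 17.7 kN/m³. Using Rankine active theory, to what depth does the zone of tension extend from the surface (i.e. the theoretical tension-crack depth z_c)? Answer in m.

3.32 m

K_a = tan²(45° − 25.1°/2) = 0.4043; √K_a = 0.6358.
The active pressure is zero where K_a γ z = 2c√K_a, so z_c = 2c/(γ√K_a) = 2×18.7/(17.7×0.6358) = 3.323 m.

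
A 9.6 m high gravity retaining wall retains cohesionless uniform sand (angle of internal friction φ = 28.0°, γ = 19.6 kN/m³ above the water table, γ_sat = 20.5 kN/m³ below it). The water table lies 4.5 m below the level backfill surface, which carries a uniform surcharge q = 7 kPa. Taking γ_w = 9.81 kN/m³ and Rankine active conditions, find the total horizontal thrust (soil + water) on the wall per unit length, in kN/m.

436 kN/m

K_a = tan²(45° − φ/2) = 0.3610.
γ' = 20.5 − 9.81 = 10.69 kN/m³. h₂ = H − d_w = 5.1 m.
σ'_h: at surface K_a·q = 2.527; at WT K_a(q+γd_w) = 34.37; at base K_a(q+γd_w+γ'h₂) = 54.05 kPa.
P₁ = ½(2.527+34.37)×4.5 = 83.02; P₂ = ½(34.37+54.05)×5.1 = 225.5; P_w = ½γ_w h₂² = 127.6.
Total = 83.02+225.5+127.6 = 436.1 kN/m.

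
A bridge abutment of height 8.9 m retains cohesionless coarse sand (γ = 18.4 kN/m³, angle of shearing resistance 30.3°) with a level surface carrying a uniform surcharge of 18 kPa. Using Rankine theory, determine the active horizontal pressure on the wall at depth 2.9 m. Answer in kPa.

K_a = (1 − sin φ)/(1 + sin φ) = 0.3293.
σ_v = γz + q = 18.4 × 2.9 + 18 = 71.36 kPa.
σ_h = K_a σ_v = 0.3293 × 71.36 = 23.50 kPa.

23.5 kPa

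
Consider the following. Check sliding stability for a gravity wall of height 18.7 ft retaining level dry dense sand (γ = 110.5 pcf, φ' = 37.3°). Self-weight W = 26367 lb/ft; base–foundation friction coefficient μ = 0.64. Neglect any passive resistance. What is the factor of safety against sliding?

K_a = tan²(45° − 37.3°/2) = 0.2453.
P_a = ½K_aγH² = 0.5×0.2453×110.5×18.7² = 4740 lb/ft, acting at H/3 = 6.233 ft above the base.
FS_sliding = μW / P_a = 0.64×26367 / 4740 = 3.560.

3.56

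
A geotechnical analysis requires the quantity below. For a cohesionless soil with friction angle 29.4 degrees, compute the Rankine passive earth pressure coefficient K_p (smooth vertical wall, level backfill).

2.93

K_p = (1 + sin φ)/(1 − sin φ) = tan²(45° + 29.4°/2) = 2.929.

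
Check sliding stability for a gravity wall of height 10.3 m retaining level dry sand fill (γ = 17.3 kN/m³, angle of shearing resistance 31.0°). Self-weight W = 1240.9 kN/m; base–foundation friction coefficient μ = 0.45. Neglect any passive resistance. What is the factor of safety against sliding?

1.90

K_a = tan²(45° − 31.0°/2) = 0.3201.
P_a = ½K_aγH² = 0.5×0.3201×17.3×10.3² = 293.7 kN/m, acting at H/3 = 3.433 m above the base.
FS_sliding = μW / P_a = 0.45×1240.9 / 293.7 = 1.901.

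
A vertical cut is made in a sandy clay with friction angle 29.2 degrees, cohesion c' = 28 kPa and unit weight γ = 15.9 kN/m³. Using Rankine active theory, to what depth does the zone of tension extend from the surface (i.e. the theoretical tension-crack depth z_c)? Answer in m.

6.00 m

K_a = tan²(45° − 29.2°/2) = 0.3442; √K_a = 0.5867.
The active pressure is zero where K_a γ z = 2c√K_a, so z_c = 2c/(γ√K_a) = 2×28/(15.9×0.5867) = 6.003 m.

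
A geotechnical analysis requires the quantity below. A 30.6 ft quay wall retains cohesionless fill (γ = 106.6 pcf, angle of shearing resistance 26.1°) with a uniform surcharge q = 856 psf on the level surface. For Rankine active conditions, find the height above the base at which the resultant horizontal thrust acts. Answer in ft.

K_a = 0.3889.
Triangular part P₁ = ½K_aγH² = 19410 at H/3 = 10.20 ft; rectangular part P₂ = K_a q H = 10190 at H/2 = 15.30 ft.
ȳ = (P₁·10.20 + P₂·15.30)/(P₁+P₂) = 11.96 ft.

12.0 ft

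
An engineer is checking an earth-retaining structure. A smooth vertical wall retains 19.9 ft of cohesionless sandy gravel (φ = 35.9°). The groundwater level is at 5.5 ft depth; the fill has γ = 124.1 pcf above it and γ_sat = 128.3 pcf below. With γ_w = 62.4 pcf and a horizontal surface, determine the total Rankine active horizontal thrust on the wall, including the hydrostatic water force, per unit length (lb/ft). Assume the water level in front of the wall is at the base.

K_a = tan²(45° − φ/2) = 0.2607.
γ' = 128.3 − 62.4 = 65.90 pcf. Depth below WT = 14.4 ft.
σ'_h at WT = K_a γ d_w = 178.0 psf; at base = 178.0 + K_a γ' × 14.4 = 425.4 psf.
P₁ (0–5.5 ft) = ½×178.0×5.5 = 489.4. P₂ (5.5–19.9 ft) = ½(178.0+425.4)×14.4 = 4344.
P_w = ½ γ_w h₂² = 0.5×62.4×14.4² = 6470. Total = 489.4+4344+6470 = 11300 lb/ft.

11300 lb/ft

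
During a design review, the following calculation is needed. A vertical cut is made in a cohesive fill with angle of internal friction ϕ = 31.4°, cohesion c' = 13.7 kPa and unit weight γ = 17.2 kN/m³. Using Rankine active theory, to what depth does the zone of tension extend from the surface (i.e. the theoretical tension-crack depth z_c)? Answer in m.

2.84 m

K_a = tan²(45° − 31.4°/2) = 0.3149; √K_a = 0.5612.
The active pressure is zero where K_a γ z = 2c√K_a, so z_c = 2c/(γ√K_a) = 2×13.7/(17.2×0.5612) = 2.839 m.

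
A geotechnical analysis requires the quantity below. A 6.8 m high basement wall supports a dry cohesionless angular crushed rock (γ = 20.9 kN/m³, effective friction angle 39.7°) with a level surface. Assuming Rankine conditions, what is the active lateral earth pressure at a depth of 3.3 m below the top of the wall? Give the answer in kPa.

15.2 kPa

K_a = (1 − sin φ)/(1 + sin φ) = 0.2204.
σ_h = K_a γ z = 0.2204 × 20.9 × 3.3 = 15.20 kPa.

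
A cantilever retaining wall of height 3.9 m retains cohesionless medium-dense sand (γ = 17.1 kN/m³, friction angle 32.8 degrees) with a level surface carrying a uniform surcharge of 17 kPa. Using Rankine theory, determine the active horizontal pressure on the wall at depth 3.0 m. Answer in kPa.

K_a = (1 − sin φ)/(1 + sin φ) = 0.2973.
σ_v = γz + q = 17.1 × 3.0 + 17 = 68.30 kPa.
σ_h = K_a σ_v = 0.2973 × 68.30 = 20.30 kPa.

20.3 kPa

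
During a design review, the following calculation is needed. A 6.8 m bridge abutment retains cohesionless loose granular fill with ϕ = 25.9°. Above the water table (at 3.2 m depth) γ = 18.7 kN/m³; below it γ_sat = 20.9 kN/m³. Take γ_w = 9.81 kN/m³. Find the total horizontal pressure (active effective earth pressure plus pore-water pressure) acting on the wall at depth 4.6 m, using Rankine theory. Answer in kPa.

K_a = (1 − sin φ)/(1 + sin φ) = 0.3920.
γ' = 20.9 − 9.81 = 11.09 kN/m³.
Effective vertical stress at 4.6 m: σ'_v = 18.7×3.2 + 11.09×1.40 = 75.37 kPa.
σ'_h = K_a σ'_v = 0.3920 × 75.37 = 29.54 kPa; u = γ_w × 1.40 = 13.73 kPa.
Total σ_h = 29.54 + 13.73 = 43.28 kPa.

43.3 kPa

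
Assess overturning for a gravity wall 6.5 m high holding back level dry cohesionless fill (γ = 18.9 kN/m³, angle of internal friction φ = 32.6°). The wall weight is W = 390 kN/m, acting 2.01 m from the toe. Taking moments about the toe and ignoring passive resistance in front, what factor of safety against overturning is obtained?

K_a = tan²(45° − 32.6°/2) = 0.2997.
P_a = ½K_aγH² = 0.5×0.2997×18.9×6.5² = 119.7 kN/m, acting at H/3 = 2.167 m above the base.
Overturning moment M_o = P_a × H/3 = 119.7 × 2.167 = 259.3.
Resisting moment M_r = W × 2.01 = 390 × 2.01 = 783.9.
FS_overturning = M_r/M_o = 783.9/259.3 = 3.023.

3.02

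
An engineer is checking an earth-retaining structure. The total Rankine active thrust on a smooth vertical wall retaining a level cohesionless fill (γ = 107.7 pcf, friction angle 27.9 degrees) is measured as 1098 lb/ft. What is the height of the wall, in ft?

K_a = 0.3625. P_a = ½ K_a γ H² ⇒ H = √(2P_a/(K_a γ)).
H = √(2×1098/(0.3625×107.7)) = 7.500 ft.

7.50 ft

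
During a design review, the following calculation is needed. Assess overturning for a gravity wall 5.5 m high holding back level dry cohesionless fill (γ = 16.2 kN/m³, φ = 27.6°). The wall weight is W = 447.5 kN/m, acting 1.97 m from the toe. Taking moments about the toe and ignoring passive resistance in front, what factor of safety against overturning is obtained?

K_a = tan²(45° − 27.6°/2) = 0.3668.
P_a = ½K_aγH² = 0.5×0.3668×16.2×5.5² = 89.87 kN/m, acting at H/3 = 1.833 m above the base.
Overturning moment M_o = P_a × H/3 = 89.87 × 1.833 = 164.8.
Resisting moment M_r = W × 1.97 = 447.5 × 1.97 = 881.6.
FS_overturning = M_r/M_o = 881.6/164.8 = 5.351.

5.35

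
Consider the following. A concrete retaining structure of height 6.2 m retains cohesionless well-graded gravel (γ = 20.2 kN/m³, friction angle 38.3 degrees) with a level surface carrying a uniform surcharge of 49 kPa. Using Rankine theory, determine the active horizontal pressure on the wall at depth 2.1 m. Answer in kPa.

21.5 kPa

K_a = (1 − sin φ)/(1 + sin φ) = 0.2347.
σ_v = γz + q = 20.2 × 2.1 + 49 = 91.42 kPa.
σ_h = K_a σ_v = 0.2347 × 91.42 = 21.46 kPa.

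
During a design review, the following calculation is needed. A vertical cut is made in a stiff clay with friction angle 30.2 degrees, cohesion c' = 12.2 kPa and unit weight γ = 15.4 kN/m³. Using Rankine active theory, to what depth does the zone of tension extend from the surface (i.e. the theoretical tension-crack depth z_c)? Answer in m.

K_a = tan²(45° − 30.2°/2) = 0.3307; √K_a = 0.5750.
The active pressure is zero where K_a γ z = 2c√K_a, so z_c = 2c/(γ√K_a) = 2×12.2/(15.4×0.5750) = 2.755 m.

2.76 m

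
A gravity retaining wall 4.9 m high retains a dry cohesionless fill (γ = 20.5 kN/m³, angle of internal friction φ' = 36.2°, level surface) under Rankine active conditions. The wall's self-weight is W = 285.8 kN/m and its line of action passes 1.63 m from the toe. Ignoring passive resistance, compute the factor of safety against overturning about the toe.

K_a = tan²(45° − 36.2°/2) = 0.2574.
P_a = ½K_aγH² = 0.5×0.2574×20.5×4.9² = 63.34 kN/m, acting at H/3 = 1.633 m above the base.
Overturning moment M_o = P_a × H/3 = 63.34 × 1.633 = 103.5.
Resisting moment M_r = W × 1.63 = 285.8 × 1.63 = 465.9.
FS_overturning = M_r/M_o = 465.9/103.5 = 4.503.

4.50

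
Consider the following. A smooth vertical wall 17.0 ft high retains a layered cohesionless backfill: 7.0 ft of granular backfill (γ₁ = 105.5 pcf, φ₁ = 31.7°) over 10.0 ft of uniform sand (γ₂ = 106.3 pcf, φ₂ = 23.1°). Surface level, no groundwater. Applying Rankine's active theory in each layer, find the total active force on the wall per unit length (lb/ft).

6350 lb/ft

K_a1 = tan²(45°−31.7°/2) = 0.3111; K_a2 = tan²(45°−23.1°/2) = 0.4364.
Layer 1: σ at base = K_a1 γ₁ h₁ = 229.7 psf; P₁ = ½×229.7×7.0 = 804.0.
Layer 2: σ_v at top = γ₁h₁ = 738.5; σ_h top = K_a2×738.5 = 322.3; σ_h base = K_a2×(738.5+106.3×10.0) = 786.2.
P₂ = ½(322.3+786.2)×10.0 = 5543. Total P_a = 804.0+5543 = 6347 lb/ft.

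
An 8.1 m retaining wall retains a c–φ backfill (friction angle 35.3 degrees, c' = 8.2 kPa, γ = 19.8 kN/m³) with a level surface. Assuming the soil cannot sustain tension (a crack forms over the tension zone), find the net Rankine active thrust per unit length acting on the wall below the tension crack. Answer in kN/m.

112 kN/m

K_a = 0.2675; √K_a = 0.5172.
Tension-crack depth z_c = 2c/(γ√K_a) = 2×8.2/(19.8×0.5172) = 1.601 m.
σ_a at base = K_a γ H − 2c√K_a = 0.2675×19.8×8.1 − 2×8.2×0.5172 = 34.43 kPa.
P_a = ½ × 34.43 × (H − z_c) = 0.5×34.43×6.499 = 111.9 kN/m.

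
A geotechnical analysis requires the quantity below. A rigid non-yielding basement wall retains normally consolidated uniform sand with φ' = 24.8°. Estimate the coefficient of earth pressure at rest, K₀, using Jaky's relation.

K₀ = 1 − sin φ' = 1 − sin 24.8° = 0.5805.

0.581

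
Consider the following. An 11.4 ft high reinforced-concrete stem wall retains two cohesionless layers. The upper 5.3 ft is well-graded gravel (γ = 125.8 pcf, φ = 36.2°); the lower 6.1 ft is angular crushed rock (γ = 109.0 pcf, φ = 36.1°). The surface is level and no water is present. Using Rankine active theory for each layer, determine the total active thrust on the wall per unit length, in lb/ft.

2030 lb/ft

K_a1 = tan²(45°−36.2°/2) = 0.2574; K_a2 = tan²(45°−36.1°/2) = 0.2585.
Layer 1: σ at base = K_a1 γ₁ h₁ = 171.6 psf; P₁ = ½×171.6×5.3 = 454.8.
Layer 2: σ_v at top = γ₁h₁ = 666.7; σ_h top = K_a2×666.7 = 172.4; σ_h base = K_a2×(666.7+109.0×6.1) = 344.2.
P₂ = ½(172.4+344.2)×6.1 = 1576. Total P_a = 454.8+1576 = 2030 lb/ft.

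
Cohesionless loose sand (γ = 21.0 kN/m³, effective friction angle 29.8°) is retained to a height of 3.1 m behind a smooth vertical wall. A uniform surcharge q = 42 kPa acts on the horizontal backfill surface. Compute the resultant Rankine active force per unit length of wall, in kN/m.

K_a = tan²(45° − φ/2) = 0.3360.
Soil triangle: ½ K_a γ H² = 0.5×0.3360×21.0×3.1² = 33.91 kN/m.
Surcharge rectangle: K_a q H = 0.3360×42×3.1 = 43.75 kN/m.
Total = 33.91 + 43.75 = 77.66 kN/m.

77.7 kN/m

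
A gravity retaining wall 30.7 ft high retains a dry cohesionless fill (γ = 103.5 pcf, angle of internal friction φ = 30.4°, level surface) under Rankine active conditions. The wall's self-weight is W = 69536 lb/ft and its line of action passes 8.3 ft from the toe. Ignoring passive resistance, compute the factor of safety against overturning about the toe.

3.53

K_a = tan²(45° − 30.4°/2) = 0.3280.
P_a = ½K_aγH² = 0.5×0.3280×103.5×30.7² = 16000 lb/ft, acting at H/3 = 10.23 ft above the base.
Overturning moment M_o = P_a × H/3 = 16000 × 10.23 = 163700.
Resisting moment M_r = W × 8.3 = 69536 × 8.3 = 577100.
FS_overturning = M_r/M_o = 577100/163700 = 3.526.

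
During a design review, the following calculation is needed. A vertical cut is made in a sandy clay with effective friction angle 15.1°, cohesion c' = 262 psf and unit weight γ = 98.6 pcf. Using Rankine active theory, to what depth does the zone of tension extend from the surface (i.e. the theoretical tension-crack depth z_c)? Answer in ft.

K_a = tan²(45° − 15.1°/2) = 0.5867; √K_a = 0.7659.
The active pressure is zero where K_a γ z = 2c√K_a, so z_c = 2c/(γ√K_a) = 2×262/(98.6×0.7659) = 6.938 ft.

6.94 ft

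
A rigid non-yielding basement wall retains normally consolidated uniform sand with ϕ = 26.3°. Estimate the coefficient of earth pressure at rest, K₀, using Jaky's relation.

0.557

K₀ = 1 − sin φ' = 1 − sin 26.3° = 0.5569.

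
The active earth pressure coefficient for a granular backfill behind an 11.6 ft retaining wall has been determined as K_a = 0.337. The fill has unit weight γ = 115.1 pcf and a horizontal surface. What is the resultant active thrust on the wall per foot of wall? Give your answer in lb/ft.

P = ½ K_a γ H² = 0.5 × 0.337 × 115.1 × 11.6² = 2610 lb/ft.

2610 lb/ft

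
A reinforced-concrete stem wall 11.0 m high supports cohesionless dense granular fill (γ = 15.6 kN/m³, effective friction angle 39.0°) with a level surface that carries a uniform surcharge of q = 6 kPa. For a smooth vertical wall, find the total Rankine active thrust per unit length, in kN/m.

K_a = tan²(45° − φ/2) = 0.2275.
Soil triangle: ½ K_a γ H² = 0.5×0.2275×15.6×11.0² = 214.7 kN/m.
Surcharge rectangle: K_a q H = 0.2275×6×11.0 = 15.02 kN/m.
Total = 214.7 + 15.02 = 229.7 kN/m.

230 kN/m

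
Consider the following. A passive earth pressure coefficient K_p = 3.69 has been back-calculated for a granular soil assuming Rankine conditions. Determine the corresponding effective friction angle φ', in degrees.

K_p = (1+sin φ)/(1−sin φ) ⇒ sin φ = (K_p − 1)/(K_p + 1) = 0.5736.
φ = arcsin(0.5736) = 35.00°.

35.0°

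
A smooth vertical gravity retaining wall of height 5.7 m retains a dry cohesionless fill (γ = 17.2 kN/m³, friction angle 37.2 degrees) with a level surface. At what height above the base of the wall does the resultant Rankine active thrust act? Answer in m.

K_a = 0.2464.
The pressure distribution is triangular, so the resultant acts at H/3 above the base = 5.7/3 = 1.900 m.

1.90 m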